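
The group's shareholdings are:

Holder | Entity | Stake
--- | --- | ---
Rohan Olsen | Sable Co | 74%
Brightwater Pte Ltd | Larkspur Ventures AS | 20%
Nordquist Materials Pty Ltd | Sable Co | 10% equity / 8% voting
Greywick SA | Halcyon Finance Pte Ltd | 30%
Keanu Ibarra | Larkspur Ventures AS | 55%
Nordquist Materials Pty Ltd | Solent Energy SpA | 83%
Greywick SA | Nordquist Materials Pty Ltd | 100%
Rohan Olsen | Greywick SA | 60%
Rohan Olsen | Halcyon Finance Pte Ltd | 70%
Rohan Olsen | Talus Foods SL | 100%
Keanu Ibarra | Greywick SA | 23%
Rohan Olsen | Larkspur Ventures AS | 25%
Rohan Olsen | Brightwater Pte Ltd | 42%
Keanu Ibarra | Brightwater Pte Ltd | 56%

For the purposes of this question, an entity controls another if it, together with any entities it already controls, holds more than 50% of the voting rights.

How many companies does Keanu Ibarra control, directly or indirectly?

Keanu holds 56% of Brightwater, so Keanu controls Brightwater.
Keanu and Brightwater together hold 55% + 20% = 75% of Larkspur, so Keanu controls Larkspur.
No other company's threshold is met.
Keanu controls 2 companies.

2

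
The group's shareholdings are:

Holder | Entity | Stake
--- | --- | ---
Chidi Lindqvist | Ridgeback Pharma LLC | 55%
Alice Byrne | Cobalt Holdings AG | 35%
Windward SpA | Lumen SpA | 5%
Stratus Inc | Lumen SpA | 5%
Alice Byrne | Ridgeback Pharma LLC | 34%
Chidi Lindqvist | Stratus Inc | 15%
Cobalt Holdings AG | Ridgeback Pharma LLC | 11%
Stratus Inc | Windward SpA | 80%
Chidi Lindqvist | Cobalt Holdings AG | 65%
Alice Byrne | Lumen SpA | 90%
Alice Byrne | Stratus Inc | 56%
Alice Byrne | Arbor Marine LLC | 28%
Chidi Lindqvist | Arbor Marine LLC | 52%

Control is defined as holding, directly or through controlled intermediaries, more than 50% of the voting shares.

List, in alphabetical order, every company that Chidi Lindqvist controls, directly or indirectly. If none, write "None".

Arbor Marine LLC, Cobalt Holdings AG, Ridgeback Pharma LLC

Chidi holds 52% of Arbor, so Chidi controls Arbor.
Chidi holds 65% of Cobalt, so Chidi controls Cobalt.
Chidi and Cobalt together hold 55% + 11% = 66% of Ridgeback, so Chidi controls Ridgeback.
No other company's threshold is met.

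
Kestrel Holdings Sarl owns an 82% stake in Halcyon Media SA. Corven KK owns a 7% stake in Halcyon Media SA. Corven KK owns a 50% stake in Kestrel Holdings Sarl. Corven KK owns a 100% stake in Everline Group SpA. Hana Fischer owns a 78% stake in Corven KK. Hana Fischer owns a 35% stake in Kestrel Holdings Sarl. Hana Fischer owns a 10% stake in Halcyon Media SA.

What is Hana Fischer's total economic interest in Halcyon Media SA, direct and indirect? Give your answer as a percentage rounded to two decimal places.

Hana reaches Halcyon along 4 paths.
Via Corven: 78% × 7% = 5.46%.
Via Corven → Kestrel: 78% × 50% × 82% = 31.98%.
Via Kestrel: 35% × 82% = 28.7%.
Direct stake: 10% = 10%.
Total: 5.46% + 31.98% + 28.7% + 10% = 76.14%.

76.14%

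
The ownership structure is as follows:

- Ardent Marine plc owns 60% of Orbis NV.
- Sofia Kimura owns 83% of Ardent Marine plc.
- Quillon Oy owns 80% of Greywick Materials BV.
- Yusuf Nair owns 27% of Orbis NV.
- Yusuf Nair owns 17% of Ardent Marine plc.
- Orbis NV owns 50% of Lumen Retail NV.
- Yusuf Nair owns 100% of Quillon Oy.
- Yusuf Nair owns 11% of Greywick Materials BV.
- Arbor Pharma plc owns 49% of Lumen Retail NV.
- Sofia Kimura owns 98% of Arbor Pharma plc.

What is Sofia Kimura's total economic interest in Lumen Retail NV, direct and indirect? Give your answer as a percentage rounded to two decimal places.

72.92%

Sofia reaches Lumen along 2 paths.
Via Ardent → Orbis: 83% × 60% × 50% = 24.9%.
Via Arbor: 98% × 49% = 48.02%.
Total: 24.9% + 48.02% = 72.92%.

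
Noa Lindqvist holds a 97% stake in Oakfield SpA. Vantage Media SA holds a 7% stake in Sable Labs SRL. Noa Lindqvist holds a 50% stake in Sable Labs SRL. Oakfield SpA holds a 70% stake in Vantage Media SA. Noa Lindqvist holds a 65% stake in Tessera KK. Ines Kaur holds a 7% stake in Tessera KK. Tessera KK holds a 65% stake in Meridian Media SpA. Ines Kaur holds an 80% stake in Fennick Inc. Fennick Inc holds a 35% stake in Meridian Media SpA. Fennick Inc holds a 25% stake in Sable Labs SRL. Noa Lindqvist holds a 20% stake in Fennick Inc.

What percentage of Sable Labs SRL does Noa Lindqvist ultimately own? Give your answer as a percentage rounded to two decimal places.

Noa reaches Sable along 3 paths.
Via Oakfield → Vantage: 97% × 70% × 7% = 4.753%.
Direct stake: 50% = 50%.
Via Fennick: 20% × 25% = 5%.
Total: 4.753% + 50% + 5% = 59.753%.
Rounded: 59.75%.

59.75%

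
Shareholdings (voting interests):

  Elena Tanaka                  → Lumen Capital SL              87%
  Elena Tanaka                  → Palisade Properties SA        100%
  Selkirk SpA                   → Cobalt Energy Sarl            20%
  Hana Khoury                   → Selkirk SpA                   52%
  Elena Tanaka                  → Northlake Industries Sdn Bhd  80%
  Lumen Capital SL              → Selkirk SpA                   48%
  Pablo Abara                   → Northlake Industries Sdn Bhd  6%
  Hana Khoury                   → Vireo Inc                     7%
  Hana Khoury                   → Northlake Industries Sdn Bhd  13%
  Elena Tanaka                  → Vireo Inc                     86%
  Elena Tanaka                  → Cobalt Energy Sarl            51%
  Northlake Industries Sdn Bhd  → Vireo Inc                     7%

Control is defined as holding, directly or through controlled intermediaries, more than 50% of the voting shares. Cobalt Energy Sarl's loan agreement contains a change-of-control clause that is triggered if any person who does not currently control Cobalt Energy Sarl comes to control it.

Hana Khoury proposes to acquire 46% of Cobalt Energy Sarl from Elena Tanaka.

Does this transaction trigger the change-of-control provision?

Yes

The purchase adds only to Hana's holdings (Elena's stake shrinks), so Hana is the only person who could newly come to control Cobalt.
Hana holds 52% of Selkirk, so Hana controls Selkirk.
In Cobalt, Hana's side holds only 20%, not > 50%.
So before the transaction, Hana does not control Cobalt.
After the purchase, Hana holds 46% of Cobalt directly, and Elena's stake falls to 5%.
Selkirk and Hana together hold 20% + 46% = 66% of Cobalt, so Hana controls Cobalt.
Hana did not control Cobalt before and does after, so the clause is triggered.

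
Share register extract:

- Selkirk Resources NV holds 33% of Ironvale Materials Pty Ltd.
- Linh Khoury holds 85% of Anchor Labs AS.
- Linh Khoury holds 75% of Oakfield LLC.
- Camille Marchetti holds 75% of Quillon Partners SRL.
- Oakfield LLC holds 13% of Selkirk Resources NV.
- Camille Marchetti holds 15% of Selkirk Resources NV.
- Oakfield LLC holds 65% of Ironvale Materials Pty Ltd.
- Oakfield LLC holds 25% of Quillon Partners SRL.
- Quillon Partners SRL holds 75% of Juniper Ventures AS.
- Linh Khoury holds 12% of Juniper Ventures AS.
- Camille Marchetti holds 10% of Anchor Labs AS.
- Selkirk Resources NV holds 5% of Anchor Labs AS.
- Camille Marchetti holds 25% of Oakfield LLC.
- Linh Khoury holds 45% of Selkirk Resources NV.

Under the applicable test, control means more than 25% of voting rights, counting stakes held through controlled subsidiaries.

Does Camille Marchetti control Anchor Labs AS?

Camille holds 75% of Quillon, so Camille controls Quillon.
Quillon holds 75% of Juniper, so Camille controls Juniper.
In Anchor, Camille's side holds only 10%, not > 25%.
So Camille does not control Anchor.

No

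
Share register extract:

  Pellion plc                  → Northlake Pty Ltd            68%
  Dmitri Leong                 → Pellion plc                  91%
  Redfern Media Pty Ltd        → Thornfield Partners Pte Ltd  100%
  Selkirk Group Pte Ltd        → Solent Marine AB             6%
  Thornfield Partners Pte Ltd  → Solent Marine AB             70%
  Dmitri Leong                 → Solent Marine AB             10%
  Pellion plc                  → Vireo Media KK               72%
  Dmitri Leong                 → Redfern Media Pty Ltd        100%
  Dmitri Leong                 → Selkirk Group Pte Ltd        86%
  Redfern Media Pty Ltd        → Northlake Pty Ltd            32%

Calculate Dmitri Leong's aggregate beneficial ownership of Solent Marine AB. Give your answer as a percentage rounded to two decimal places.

85.16%

Dmitri reaches Solent along 3 paths.
Direct stake: 10% = 10%.
Via Redfern → Thornfield: 100% × 100% × 70% = 70%.
Via Selkirk: 86% × 6% = 5.16%.
Total: 10% + 70% + 5.16% = 85.16%.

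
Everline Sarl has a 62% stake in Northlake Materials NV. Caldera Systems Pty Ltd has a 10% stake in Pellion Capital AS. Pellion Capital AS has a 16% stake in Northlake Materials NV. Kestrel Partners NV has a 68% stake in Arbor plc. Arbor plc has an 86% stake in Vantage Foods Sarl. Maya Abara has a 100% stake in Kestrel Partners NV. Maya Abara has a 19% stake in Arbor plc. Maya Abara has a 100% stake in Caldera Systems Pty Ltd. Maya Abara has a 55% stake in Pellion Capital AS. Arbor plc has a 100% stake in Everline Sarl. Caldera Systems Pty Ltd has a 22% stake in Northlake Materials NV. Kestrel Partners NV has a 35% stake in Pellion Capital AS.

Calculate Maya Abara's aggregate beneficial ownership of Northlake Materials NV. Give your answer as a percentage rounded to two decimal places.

Maya reaches Northlake along 6 paths.
Via Kestrel → Arbor → Everline: 100% × 68% × 100% × 62% = 42.16%.
Via Arbor → Everline: 19% × 100% × 62% = 11.78%.
Via Pellion: 55% × 16% = 8.8%.
Via Caldera → Pellion: 100% × 10% × 16% = 1.6%.
Via Kestrel → Pellion: 100% × 35% × 16% = 5.6%.
Via Caldera: 100% × 22% = 22%.
Total: 42.16% + 11.78% + 8.8% + 1.6% + 5.6% + 22% = 91.94%.

91.94%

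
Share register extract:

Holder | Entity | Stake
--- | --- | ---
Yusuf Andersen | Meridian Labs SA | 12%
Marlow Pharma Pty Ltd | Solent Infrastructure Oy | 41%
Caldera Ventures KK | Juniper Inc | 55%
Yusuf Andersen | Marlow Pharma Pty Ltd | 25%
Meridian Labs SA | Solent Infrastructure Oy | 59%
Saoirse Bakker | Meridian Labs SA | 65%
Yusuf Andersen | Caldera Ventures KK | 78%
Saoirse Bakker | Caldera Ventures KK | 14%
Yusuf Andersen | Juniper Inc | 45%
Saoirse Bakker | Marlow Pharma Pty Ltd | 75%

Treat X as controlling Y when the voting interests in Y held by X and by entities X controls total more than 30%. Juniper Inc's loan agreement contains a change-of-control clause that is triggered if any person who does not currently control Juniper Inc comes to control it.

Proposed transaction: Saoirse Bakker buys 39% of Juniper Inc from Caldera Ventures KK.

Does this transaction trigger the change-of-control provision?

Yes

The purchase adds only to Saoirse's holdings (Caldera's stake shrinks), so Saoirse is the only person who could newly come to control Juniper.
Saoirse holds 65% of Meridian, so Saoirse controls Meridian.
Saoirse holds 75% of Marlow, so Saoirse controls Marlow.
Meridian and Marlow together hold 59% + 41% = 100% of Solent, so Saoirse controls Solent.
Neither Saoirse nor any entity Saoirse controls holds any voting interest in Juniper.
So before the transaction, Saoirse does not control Juniper.
After the purchase, Saoirse holds 39% of Juniper directly, and Caldera's stake falls to 16%.
Saoirse holds 39% of Juniper, so Saoirse controls Juniper.
Saoirse did not control Juniper before and does after, so the clause is triggered.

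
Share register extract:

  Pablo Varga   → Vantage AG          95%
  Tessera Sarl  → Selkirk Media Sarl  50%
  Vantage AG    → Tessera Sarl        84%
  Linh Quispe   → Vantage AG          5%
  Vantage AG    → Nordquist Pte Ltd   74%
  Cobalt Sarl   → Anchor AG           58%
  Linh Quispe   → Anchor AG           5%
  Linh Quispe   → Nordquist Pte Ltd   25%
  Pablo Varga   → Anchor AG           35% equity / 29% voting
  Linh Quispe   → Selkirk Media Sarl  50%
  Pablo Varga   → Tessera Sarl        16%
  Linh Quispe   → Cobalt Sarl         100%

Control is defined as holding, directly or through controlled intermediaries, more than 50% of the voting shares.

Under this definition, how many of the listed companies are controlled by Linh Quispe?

Linh holds 100% of Cobalt, so Linh controls Cobalt.
Cobalt and Linh together hold 58% + 5% = 63% of Anchor, so Linh controls Anchor.
No other company's threshold is met.
Linh controls 2 companies.

2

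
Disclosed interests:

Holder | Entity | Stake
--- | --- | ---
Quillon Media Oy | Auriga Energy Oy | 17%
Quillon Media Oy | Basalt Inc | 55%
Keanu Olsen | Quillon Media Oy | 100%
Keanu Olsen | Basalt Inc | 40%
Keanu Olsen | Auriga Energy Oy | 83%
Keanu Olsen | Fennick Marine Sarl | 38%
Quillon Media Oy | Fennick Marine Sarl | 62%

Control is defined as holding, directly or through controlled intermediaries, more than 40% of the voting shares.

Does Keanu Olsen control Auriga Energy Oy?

Keanu holds 100% of Quillon, so Keanu controls Quillon.
Keanu and Quillon together hold 83% + 17% = 100% of Auriga, so Keanu controls Auriga.

Yes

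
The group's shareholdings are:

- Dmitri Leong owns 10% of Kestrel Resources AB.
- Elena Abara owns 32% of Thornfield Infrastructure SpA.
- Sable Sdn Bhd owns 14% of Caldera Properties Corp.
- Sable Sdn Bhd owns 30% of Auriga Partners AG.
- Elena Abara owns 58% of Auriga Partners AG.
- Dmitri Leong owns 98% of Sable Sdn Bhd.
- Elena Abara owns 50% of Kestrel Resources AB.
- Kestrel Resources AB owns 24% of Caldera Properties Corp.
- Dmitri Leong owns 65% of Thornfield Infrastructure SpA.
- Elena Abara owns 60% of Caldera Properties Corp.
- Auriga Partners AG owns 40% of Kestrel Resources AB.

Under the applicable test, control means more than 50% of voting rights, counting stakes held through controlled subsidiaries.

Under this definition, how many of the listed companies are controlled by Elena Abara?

3

Elena holds 58% of Auriga, so Elena controls Auriga.
Elena and Auriga together hold 50% + 40% = 90% of Kestrel, so Elena controls Kestrel.
Elena and Kestrel together hold 60% + 24% = 84% of Caldera, so Elena controls Caldera.
No other company's threshold is met.
Elena controls 3 companies.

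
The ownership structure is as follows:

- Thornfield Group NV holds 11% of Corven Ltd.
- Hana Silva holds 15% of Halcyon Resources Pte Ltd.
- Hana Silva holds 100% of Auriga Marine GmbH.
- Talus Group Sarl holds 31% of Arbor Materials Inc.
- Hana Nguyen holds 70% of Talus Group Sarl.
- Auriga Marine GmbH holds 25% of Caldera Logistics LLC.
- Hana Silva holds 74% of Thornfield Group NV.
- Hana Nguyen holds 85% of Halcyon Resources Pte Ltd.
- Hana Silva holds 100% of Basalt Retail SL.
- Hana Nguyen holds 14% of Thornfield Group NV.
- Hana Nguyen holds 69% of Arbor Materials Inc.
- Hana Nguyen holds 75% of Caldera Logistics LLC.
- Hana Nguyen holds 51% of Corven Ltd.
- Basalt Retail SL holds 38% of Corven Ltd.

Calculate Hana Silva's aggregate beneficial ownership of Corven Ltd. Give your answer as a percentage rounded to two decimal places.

46.14%

Hana Silva reaches Corven along 2 paths.
Via Thornfield: 74% × 11% = 8.14%.
Via Basalt: 100% × 38% = 38%.
Total: 8.14% + 38% = 46.14%.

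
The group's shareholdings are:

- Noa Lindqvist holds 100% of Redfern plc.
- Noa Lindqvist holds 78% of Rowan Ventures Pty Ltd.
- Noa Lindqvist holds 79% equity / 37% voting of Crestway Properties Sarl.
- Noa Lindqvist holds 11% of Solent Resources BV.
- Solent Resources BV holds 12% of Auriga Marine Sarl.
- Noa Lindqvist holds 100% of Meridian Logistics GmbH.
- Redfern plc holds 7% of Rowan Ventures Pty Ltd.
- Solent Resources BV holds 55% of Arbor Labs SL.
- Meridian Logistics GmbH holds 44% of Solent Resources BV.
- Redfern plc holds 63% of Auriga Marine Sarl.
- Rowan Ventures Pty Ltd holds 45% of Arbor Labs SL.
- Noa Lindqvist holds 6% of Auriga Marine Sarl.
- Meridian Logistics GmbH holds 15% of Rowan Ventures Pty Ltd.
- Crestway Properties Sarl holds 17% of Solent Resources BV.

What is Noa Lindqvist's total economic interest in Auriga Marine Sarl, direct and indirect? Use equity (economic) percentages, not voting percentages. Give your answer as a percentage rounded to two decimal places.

77.21%

Noa reaches Auriga along 5 paths.
Via Crestway → Solent: 79% × 17% × 12% = 1.6116%.
Via Solent: 11% × 12% = 1.32%.
Via Meridian → Solent: 100% × 44% × 12% = 5.28%.
Direct stake: 6% = 6%.
Via Redfern: 100% × 63% = 63%.
Total: 1.6116% + 1.32% + 5.28% + 6% + 63% = 77.2116%.
Rounded: 77.21%.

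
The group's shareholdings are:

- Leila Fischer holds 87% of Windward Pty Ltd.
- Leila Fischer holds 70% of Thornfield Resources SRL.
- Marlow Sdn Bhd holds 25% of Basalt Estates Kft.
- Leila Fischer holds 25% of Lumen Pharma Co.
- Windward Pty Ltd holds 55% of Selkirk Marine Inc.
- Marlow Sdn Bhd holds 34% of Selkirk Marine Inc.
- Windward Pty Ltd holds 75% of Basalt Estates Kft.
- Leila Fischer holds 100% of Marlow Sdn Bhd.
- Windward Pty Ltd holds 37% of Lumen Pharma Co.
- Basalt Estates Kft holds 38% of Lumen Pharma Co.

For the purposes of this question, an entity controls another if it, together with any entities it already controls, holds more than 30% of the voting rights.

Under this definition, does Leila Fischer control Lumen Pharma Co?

Leila holds 100% of Marlow, so Leila controls Marlow.
Leila holds 87% of Windward, so Leila controls Windward.
Windward and Marlow together hold 75% + 25% = 100% of Basalt, so Leila controls Basalt.
Basalt and Leila and Windward together hold 38% + 25% + 37% = 100% of Lumen, so Leila controls Lumen.

Yes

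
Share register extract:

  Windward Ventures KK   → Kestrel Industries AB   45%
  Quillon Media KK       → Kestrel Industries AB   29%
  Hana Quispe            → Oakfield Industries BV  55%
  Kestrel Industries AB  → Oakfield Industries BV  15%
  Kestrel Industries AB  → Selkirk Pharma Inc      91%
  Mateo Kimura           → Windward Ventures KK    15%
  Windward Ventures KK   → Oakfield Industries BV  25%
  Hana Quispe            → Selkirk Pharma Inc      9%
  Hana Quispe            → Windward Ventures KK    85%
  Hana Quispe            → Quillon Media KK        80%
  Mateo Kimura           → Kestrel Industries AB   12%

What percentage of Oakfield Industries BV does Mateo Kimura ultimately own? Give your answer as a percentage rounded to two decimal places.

6.56%

Mateo reaches Oakfield along 3 paths.
Via Kestrel: 12% × 15% = 1.8%.
Via Windward → Kestrel: 15% × 45% × 15% = 1.0125%.
Via Windward: 15% × 25% = 3.75%.
Total: 1.8% + 1.0125% + 3.75% = 6.5625%.
Rounded: 6.56%.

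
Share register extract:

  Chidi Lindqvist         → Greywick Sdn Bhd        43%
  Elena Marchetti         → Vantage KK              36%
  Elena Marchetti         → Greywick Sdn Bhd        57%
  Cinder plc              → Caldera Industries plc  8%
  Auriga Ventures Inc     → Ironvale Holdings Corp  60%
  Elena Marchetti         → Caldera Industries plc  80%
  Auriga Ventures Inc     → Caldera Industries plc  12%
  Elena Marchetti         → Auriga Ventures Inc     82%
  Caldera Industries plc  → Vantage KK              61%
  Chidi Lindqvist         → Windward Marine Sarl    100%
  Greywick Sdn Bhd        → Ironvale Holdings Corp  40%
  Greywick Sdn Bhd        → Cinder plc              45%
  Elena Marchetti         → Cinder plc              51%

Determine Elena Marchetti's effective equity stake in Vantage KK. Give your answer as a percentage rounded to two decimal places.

94.54%

Elena reaches Vantage along 5 paths.
Via Caldera: 80% × 61% = 48.8%.
Via Auriga → Caldera: 82% × 12% × 61% = 6.0024%.
Via Cinder → Caldera: 51% × 8% × 61% = 2.4888%.
Via Greywick → Cinder → Caldera: 57% × 45% × 8% × 61% = 1.25172%.
Direct stake: 36% = 36%.
Total: 48.8% + 6.0024% + 2.4888% + 1.25172% + 36% = 94.54292%.
Rounded: 94.54%.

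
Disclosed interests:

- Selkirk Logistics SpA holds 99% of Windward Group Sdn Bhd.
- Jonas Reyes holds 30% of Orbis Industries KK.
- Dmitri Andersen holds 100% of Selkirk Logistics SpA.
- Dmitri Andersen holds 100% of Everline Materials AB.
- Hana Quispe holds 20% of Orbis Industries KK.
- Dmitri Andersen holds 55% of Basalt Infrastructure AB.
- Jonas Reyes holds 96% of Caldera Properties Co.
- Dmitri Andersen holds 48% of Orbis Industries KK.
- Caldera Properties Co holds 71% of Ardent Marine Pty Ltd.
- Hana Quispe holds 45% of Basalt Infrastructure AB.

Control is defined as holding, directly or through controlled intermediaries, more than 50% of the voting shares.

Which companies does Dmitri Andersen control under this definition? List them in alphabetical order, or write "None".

Basalt Infrastructure AB, Everline Materials AB, Selkirk Logistics SpA, Windward Group Sdn Bhd

Dmitri holds 100% of Selkirk, so Dmitri controls Selkirk.
Dmitri holds 100% of Everline, so Dmitri controls Everline.
Selkirk holds 99% of Windward, so Dmitri controls Windward.
Dmitri holds 55% of Basalt, so Dmitri controls Basalt.
No other company's threshold is met.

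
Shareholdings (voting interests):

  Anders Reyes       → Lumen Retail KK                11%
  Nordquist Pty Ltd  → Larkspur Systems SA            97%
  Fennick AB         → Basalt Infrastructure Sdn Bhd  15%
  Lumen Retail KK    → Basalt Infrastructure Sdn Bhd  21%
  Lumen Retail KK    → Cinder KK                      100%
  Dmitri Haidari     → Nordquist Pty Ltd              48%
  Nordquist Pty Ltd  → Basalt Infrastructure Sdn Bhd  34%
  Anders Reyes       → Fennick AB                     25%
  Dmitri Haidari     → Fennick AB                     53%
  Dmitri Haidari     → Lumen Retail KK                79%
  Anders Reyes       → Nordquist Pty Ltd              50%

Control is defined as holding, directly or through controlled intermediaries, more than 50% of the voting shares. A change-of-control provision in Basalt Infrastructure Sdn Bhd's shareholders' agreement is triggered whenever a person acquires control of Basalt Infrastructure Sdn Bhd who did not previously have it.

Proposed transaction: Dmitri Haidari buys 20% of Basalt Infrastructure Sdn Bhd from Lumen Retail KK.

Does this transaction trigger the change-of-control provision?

The purchase adds only to Dmitri's holdings (Lumen's stake shrinks), so Dmitri is the only person who could newly come to control Basalt.
Dmitri holds 79% of Lumen, so Dmitri controls Lumen.
Dmitri holds 53% of Fennick, so Dmitri controls Fennick.
Lumen holds 100% of Cinder, so Dmitri controls Cinder.
In Basalt, Dmitri's side holds only 21% + 15% = 36%, not > 50%.
So before the transaction, Dmitri does not control Basalt.
After the purchase, Dmitri holds 20% of Basalt directly, and Lumen's stake falls to 1%.
After the transaction, Dmitri's side holds 1% + 15% + 20% = 36% of Basalt, not > 50%, so Dmitri still does not control Basalt.
No new person acquires control, so the clause is not triggered.

No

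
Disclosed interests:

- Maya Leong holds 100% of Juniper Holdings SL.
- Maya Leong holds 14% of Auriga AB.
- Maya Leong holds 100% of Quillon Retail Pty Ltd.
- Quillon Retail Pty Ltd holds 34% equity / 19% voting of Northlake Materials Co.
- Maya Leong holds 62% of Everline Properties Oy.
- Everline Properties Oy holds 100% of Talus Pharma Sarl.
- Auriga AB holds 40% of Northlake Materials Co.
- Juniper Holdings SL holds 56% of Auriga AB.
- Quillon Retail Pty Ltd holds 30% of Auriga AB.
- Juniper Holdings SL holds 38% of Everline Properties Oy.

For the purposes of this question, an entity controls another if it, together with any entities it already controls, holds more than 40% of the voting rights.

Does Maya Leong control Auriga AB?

Maya holds 100% of Quillon, so Maya controls Quillon.
Maya holds 100% of Juniper, so Maya controls Juniper.
Juniper and Maya and Quillon together hold 56% + 14% + 30% = 100% of Auriga, so Maya controls Auriga.

Yes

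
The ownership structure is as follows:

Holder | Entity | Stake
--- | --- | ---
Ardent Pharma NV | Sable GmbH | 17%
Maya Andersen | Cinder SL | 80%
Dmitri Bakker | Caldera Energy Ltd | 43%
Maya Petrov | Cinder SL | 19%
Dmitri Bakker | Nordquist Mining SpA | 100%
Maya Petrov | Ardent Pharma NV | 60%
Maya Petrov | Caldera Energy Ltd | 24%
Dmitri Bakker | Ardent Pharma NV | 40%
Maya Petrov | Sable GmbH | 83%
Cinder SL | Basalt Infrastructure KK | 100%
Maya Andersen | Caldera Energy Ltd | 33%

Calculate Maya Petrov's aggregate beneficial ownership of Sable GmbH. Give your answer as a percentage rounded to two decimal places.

Maya Petrov reaches Sable along 2 paths.
Direct stake: 83% = 83%.
Via Ardent: 60% × 17% = 10.2%.
Total: 83% + 10.2% = 93.2%.
Rounded: 93.20%.

93.20%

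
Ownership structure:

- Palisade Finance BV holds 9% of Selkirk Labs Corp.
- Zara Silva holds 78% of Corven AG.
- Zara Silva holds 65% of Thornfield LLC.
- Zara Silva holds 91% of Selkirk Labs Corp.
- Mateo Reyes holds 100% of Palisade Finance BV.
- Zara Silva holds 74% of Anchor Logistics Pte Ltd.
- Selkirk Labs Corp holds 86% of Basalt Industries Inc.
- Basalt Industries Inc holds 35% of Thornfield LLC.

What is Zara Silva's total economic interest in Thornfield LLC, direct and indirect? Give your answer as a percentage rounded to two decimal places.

92.39%

Zara reaches Thornfield along 2 paths.
Via Selkirk → Basalt: 91% × 86% × 35% = 27.391%.
Direct stake: 65% = 65%.
Total: 27.391% + 65% = 92.391%.
Rounded: 92.39%.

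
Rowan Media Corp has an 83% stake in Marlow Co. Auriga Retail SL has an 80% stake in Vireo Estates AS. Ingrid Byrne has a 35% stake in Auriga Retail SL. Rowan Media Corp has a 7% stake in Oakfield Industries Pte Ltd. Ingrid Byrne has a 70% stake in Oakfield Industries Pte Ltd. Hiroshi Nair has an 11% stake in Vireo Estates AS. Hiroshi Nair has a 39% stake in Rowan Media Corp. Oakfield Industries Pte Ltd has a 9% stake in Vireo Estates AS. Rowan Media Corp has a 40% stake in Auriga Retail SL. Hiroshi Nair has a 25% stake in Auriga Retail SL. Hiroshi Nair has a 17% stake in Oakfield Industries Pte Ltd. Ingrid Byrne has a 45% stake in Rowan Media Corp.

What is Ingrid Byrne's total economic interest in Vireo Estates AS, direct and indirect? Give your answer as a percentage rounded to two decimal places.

Ingrid reaches Vireo along 4 paths.
Via Auriga: 35% × 80% = 28%.
Via Rowan → Auriga: 45% × 40% × 80% = 14.4%.
Via Oakfield: 70% × 9% = 6.3%.
Via Rowan → Oakfield: 45% × 7% × 9% = 0.2835%.
Total: 28% + 14.4% + 6.3% + 0.2835% = 48.9835%.
Rounded: 48.98%.

48.98%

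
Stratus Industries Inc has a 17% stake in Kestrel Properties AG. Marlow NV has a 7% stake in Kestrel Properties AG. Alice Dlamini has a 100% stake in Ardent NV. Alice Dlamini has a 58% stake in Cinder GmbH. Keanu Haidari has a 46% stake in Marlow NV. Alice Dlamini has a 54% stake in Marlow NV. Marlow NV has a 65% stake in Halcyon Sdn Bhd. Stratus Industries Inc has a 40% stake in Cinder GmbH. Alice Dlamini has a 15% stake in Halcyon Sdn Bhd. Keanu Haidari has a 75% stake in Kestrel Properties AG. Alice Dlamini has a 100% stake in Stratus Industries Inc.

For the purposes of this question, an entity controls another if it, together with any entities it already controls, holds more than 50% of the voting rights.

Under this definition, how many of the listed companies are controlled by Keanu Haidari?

Keanu holds 75% of Kestrel, so Keanu controls Kestrel.
No other company's threshold is met.
Keanu controls 1 company.

1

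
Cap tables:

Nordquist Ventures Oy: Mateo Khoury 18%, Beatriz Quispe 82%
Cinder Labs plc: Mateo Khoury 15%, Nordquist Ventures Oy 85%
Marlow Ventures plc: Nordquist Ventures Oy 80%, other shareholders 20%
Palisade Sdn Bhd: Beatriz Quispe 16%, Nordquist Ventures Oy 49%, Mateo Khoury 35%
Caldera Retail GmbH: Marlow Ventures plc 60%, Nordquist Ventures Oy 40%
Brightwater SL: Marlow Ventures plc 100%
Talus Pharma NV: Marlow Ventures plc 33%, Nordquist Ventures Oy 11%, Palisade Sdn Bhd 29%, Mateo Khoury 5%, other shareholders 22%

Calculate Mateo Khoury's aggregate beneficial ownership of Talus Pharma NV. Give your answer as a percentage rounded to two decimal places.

Mateo reaches Talus along 5 paths.
Via Nordquist → Marlow: 18% × 80% × 33% = 4.752%.
Via Nordquist: 18% × 11% = 1.98%.
Via Nordquist → Palisade: 18% × 49% × 29% = 2.5578%.
Via Palisade: 35% × 29% = 10.15%.
Direct stake: 5% = 5%.
Total: 4.752% + 1.98% + 2.5578% + 10.15% + 5% = 24.4398%.
Rounded: 24.44%.

24.44%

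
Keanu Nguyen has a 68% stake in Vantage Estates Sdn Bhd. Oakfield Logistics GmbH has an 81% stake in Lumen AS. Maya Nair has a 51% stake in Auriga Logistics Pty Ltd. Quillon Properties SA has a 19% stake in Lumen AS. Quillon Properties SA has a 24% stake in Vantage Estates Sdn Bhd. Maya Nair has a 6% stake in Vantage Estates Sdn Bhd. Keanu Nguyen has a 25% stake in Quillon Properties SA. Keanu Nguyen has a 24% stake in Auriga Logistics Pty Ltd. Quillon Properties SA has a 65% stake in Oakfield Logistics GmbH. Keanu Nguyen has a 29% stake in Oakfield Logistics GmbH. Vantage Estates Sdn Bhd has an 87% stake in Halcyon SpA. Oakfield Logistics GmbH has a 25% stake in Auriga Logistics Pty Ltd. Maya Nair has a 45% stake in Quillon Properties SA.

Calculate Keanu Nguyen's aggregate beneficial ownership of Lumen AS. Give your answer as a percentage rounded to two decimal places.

41.40%

Keanu reaches Lumen along 3 paths.
Via Quillon: 25% × 19% = 4.75%.
Via Quillon → Oakfield: 25% × 65% × 81% = 13.1625%.
Via Oakfield: 29% × 81% = 23.49%.
Total: 4.75% + 13.1625% + 23.49% = 41.4025%.
Rounded: 41.40%.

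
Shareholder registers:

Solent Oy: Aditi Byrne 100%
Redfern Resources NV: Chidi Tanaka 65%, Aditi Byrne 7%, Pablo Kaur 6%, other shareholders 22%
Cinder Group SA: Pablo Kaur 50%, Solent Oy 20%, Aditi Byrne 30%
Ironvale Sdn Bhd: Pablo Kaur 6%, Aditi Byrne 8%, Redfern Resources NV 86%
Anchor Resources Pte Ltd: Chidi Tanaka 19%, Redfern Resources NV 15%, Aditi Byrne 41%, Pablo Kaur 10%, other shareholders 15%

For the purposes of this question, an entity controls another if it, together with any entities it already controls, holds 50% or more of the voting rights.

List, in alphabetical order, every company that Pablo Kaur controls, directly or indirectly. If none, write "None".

Pablo holds 50% of Cinder, so Pablo controls Cinder.
No other company's threshold is met.

Cinder Group SA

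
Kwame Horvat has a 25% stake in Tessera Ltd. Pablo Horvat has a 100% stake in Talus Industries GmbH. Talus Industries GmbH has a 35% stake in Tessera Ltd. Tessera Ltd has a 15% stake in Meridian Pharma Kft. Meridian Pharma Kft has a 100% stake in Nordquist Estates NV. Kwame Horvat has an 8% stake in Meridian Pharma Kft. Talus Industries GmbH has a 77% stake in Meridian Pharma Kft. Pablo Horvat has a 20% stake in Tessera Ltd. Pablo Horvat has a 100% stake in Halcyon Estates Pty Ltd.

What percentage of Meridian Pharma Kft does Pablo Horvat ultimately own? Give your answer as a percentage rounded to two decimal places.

85.25%

Pablo reaches Meridian along 3 paths.
Via Talus → Tessera: 100% × 35% × 15% = 5.25%.
Via Tessera: 20% × 15% = 3%.
Via Talus: 100% × 77% = 77%.
Total: 5.25% + 3% + 77% = 85.25%.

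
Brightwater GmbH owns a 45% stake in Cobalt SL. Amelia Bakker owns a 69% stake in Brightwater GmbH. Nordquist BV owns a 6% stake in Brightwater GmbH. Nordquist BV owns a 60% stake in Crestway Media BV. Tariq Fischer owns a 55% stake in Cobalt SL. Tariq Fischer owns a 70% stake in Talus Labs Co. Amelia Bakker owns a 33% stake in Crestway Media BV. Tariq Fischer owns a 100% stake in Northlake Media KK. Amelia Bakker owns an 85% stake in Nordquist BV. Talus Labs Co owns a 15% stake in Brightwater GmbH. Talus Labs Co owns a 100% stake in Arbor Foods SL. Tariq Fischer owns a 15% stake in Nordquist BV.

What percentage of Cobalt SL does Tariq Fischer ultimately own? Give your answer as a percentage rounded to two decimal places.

60.13%

Tariq reaches Cobalt along 3 paths.
Via Talus → Brightwater: 70% × 15% × 45% = 4.725%.
Via Nordquist → Brightwater: 15% × 6% × 45% = 0.405%.
Direct stake: 55% = 55%.
Total: 4.725% + 0.405% + 55% = 60.13%.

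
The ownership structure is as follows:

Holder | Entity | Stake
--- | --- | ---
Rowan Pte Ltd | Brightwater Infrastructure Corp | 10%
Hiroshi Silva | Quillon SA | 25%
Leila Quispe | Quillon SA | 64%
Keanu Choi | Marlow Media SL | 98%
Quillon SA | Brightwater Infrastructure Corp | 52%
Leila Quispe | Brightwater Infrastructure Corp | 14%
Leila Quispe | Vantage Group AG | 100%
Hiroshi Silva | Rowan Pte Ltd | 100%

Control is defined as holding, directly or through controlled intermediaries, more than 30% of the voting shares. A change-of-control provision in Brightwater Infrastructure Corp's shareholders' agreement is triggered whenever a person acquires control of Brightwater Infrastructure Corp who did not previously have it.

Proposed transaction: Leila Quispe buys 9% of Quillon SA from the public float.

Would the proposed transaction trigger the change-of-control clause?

No

The purchase changes only Leila's holdings, so Leila is the only person who could newly come to control Brightwater.
Leila holds 64% of Quillon, so Leila controls Quillon.
Leila and Quillon together hold 14% + 52% = 66% of Brightwater, so Leila controls Brightwater.
So Leila already controls Brightwater before the transaction.
After the purchase, Leila's direct stake in Quillon rises to 64% + 9% = 73%.
Leila controlled Brightwater already, so this is not a new person acquiring control; every other person's position is unchanged or reduced.
No new person acquires control, so the clause is not triggered.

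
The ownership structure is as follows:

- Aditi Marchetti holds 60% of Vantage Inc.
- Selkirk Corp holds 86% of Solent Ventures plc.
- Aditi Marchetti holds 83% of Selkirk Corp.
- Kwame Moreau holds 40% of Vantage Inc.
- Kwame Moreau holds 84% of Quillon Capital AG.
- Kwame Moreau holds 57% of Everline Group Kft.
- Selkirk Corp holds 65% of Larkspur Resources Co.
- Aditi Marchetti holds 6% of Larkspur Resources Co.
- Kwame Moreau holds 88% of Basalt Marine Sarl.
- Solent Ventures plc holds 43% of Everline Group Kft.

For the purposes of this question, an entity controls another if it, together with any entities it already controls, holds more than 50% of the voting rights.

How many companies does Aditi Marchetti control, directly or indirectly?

Aditi holds 83% of Selkirk, so Aditi controls Selkirk.
Aditi holds 60% of Vantage, so Aditi controls Vantage.
Aditi and Selkirk together hold 6% + 65% = 71% of Larkspur, so Aditi controls Larkspur.
Selkirk holds 86% of Solent, so Aditi controls Solent.
No other company's threshold is met.
Aditi controls 4 companies.

4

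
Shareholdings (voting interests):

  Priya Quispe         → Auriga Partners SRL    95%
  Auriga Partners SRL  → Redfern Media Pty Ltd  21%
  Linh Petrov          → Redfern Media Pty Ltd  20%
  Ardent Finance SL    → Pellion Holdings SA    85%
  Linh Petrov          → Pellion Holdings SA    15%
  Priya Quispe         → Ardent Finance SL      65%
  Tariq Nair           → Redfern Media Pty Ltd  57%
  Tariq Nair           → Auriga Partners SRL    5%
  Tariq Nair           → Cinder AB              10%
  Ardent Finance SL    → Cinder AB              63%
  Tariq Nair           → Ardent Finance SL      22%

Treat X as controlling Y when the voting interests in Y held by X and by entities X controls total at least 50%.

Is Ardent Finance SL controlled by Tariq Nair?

No

Tariq holds 57% of Redfern, so Tariq controls Redfern.
In Ardent, Tariq's side holds only 22%, not ≥ 50%.
So Tariq does not control Ardent.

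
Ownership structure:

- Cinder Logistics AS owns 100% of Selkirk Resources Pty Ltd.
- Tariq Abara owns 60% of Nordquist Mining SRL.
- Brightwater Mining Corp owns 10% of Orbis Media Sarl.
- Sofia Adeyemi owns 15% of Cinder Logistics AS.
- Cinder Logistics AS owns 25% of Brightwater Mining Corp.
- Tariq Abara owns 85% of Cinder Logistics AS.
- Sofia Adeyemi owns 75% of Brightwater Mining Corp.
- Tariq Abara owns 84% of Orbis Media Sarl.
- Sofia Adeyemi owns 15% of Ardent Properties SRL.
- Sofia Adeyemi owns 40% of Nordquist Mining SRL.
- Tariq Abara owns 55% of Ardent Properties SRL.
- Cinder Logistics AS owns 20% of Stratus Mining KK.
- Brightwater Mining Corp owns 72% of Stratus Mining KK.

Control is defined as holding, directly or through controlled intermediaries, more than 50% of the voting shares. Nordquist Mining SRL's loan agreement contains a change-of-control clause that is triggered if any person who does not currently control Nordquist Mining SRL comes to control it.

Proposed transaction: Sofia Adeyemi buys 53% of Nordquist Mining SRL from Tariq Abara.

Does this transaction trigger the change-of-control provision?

The purchase adds only to Sofia's holdings (Tariq's stake shrinks), so Sofia is the only person who could newly come to control Nordquist.
Sofia holds 75% of Brightwater, so Sofia controls Brightwater.
Brightwater holds 72% of Stratus, so Sofia controls Stratus.
In Nordquist, Sofia's side holds only 40%, not > 50%.
So before the transaction, Sofia does not control Nordquist.
After the purchase, Sofia's direct stake in Nordquist rises to 40% + 53% = 93%, and Tariq's stake falls to 7%.
Sofia holds 93% of Nordquist, so Sofia controls Nordquist.
Sofia did not control Nordquist before and does after, so the clause is triggered.

Yes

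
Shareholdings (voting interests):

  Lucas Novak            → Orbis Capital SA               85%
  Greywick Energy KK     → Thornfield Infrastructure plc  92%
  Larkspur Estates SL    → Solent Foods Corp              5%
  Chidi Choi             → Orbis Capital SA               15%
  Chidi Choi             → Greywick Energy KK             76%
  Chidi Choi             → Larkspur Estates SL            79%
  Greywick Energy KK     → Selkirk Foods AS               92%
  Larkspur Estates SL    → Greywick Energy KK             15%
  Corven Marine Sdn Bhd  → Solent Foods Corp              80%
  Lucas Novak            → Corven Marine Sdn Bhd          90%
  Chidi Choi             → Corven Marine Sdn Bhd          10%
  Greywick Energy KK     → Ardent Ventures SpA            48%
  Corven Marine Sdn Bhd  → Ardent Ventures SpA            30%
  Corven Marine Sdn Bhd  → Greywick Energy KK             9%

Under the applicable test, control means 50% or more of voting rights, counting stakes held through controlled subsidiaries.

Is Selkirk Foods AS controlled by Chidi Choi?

Yes

Chidi holds 79% of Larkspur, so Chidi controls Larkspur.
Larkspur and Chidi together hold 15% + 76% = 91% of Greywick, so Chidi controls Greywick.
Greywick holds 92% of Selkirk, so Chidi controls Selkirk.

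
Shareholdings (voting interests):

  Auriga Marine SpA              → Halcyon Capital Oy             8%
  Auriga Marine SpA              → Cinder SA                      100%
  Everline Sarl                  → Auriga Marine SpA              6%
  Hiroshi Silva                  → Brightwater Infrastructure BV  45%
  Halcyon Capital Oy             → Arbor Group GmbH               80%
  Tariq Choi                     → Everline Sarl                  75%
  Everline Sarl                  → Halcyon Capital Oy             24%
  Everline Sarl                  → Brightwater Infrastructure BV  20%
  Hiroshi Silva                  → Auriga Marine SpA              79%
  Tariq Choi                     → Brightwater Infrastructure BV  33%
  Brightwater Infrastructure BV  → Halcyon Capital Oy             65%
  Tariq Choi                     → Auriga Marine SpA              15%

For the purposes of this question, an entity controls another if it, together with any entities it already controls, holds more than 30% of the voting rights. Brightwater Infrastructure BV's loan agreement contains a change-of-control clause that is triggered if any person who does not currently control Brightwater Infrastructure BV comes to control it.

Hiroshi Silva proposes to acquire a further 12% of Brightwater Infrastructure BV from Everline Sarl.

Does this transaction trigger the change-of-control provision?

The purchase adds only to Hiroshi's holdings (Everline's stake shrinks), so Hiroshi is the only person who could newly come to control Brightwater.
Hiroshi holds 45% of Brightwater, so Hiroshi controls Brightwater.
So Hiroshi already controls Brightwater before the transaction.
After the purchase, Hiroshi's direct stake in Brightwater rises to 45% + 12% = 57%, and Everline's stake falls to 8%.
Hiroshi controlled Brightwater already, so this is not a new person acquiring control; every other person's position is unchanged or reduced.
No new person acquires control, so the clause is not triggered.

No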